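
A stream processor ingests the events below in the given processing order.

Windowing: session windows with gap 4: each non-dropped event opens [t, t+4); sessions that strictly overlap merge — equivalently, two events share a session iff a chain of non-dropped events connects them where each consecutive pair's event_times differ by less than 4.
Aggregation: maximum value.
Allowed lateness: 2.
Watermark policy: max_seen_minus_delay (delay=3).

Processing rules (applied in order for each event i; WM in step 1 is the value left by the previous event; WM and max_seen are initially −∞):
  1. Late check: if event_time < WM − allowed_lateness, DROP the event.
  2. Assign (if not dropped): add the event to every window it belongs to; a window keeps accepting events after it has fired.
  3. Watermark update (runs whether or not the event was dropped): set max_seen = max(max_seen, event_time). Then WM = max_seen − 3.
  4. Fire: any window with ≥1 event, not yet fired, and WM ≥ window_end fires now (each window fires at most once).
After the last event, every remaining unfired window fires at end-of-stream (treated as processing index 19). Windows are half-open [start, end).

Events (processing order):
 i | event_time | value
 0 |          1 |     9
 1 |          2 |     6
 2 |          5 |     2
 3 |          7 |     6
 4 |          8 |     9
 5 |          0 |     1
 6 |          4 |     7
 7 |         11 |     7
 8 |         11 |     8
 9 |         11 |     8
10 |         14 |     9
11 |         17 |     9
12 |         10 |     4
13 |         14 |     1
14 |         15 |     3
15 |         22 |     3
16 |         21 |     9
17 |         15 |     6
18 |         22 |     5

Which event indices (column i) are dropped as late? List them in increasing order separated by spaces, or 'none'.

5 12 17

i=0 t=1 v=9: → [1,5); WM=-2
i=1 t=2 v=6: → [1,6); WM=-1
i=2 t=5 v=2: → [1,9); WM=2
i=3 t=7 v=6: → [1,11); WM=4
i=4 t=8 v=9: → [1,12); WM=5
i=5 t=0 v=1: DROP (t<5-2); WM=5
i=6 t=4 v=7: → [1,12); WM=5
i=7 t=11 v=7: → [1,15); WM=8
i=8 t=11 v=8: → [1,15); WM=8
i=9 t=11 v=8: → [1,15); WM=8
i=10 t=14 v=9: → [1,18); WM=11
i=11 t=17 v=9: → [1,21); WM=14
i=12 t=10 v=4: DROP (t<14-2); WM=14
i=13 t=14 v=1: → [1,21); WM=14
i=14 t=15 v=3: → [1,21); WM=14
i=15 t=22 v=3: → [22,26); WM=19
i=16 t=21 v=9: → [21,26); WM=19
i=17 t=15 v=6: DROP (t<19-2); WM=19
i=18 t=22 v=5: → [21,26); WM=19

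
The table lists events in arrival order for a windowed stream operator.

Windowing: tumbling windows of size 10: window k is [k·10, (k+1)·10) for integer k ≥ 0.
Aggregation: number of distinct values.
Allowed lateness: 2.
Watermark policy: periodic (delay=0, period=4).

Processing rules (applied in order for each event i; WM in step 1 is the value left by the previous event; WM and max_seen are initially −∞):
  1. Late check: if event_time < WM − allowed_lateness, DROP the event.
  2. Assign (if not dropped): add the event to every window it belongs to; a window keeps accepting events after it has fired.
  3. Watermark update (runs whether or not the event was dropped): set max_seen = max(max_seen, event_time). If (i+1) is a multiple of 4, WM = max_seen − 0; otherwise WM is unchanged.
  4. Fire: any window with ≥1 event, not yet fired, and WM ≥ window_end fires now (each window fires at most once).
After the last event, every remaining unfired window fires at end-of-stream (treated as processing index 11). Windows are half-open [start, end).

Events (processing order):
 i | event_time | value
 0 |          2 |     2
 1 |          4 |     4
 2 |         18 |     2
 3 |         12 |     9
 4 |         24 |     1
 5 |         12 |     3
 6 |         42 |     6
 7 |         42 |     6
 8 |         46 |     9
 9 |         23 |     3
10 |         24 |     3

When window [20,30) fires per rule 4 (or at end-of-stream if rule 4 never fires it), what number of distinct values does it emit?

i=0 t=2 v=2: → [0,10); WM=−∞
i=1 t=4 v=4: → [0,10); WM=−∞
i=2 t=18 v=2: → [10,20); WM=−∞
i=3 t=12 v=9: → [10,20); WM=18; [0,10) fires=2
i=4 t=24 v=1: → [20,30); WM=18
i=5 t=12 v=3: DROP (t<18-2); WM=18
i=6 t=42 v=6: → [40,50); WM=18
i=7 t=42 v=6: → [40,50); WM=42; [10,20) fires=2 [20,30) fires=1
i=8 t=46 v=9: → [40,50); WM=42
i=9 t=23 v=3: DROP (t<42-2); WM=42
i=10 t=24 v=3: DROP (t<42-2); WM=42

1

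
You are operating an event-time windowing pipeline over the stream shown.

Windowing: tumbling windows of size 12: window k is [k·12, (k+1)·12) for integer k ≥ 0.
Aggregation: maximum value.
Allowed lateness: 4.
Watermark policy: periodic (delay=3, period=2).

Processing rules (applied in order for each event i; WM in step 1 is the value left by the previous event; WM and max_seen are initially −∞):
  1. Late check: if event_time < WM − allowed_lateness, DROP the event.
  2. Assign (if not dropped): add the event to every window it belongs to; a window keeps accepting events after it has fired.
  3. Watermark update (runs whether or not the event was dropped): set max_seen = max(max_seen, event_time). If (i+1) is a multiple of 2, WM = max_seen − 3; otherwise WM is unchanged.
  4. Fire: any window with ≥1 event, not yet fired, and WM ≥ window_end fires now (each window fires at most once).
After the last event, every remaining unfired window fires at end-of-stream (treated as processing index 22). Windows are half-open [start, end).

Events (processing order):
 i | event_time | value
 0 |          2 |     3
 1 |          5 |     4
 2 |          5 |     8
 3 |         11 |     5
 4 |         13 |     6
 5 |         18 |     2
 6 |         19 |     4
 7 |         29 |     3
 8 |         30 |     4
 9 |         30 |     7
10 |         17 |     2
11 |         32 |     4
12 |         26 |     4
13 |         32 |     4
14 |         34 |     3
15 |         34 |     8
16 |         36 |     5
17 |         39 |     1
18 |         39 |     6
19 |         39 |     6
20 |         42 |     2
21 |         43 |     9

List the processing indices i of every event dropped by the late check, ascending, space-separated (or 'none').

10

i=0 t=2 v=3: → [0,12); WM=−∞
i=1 t=5 v=4: → [0,12); WM=2
i=2 t=5 v=8: → [0,12); WM=2
i=3 t=11 v=5: → [0,12); WM=8
i=4 t=13 v=6: → [12,24); WM=8
i=5 t=18 v=2: → [12,24); WM=15; [0,12) fires=8
i=6 t=19 v=4: → [12,24); WM=15
i=7 t=29 v=3: → [24,36); WM=26; [12,24) fires=6
i=8 t=30 v=4: → [24,36); WM=26
i=9 t=30 v=7: → [24,36); WM=27
i=10 t=17 v=2: DROP (t<27-4); WM=27
i=11 t=32 v=4: → [24,36); WM=29
i=12 t=26 v=4: → [24,36); WM=29
i=13 t=32 v=4: → [24,36); WM=29
i=14 t=34 v=3: → [24,36); WM=29
i=15 t=34 v=8: → [24,36); WM=31
i=16 t=36 v=5: → [36,48); WM=31
i=17 t=39 v=1: → [36,48); WM=36; [24,36) fires=8
i=18 t=39 v=6: → [36,48); WM=36
i=19 t=39 v=6: → [36,48); WM=36
i=20 t=42 v=2: → [36,48); WM=36
i=21 t=43 v=9: → [36,48); WM=40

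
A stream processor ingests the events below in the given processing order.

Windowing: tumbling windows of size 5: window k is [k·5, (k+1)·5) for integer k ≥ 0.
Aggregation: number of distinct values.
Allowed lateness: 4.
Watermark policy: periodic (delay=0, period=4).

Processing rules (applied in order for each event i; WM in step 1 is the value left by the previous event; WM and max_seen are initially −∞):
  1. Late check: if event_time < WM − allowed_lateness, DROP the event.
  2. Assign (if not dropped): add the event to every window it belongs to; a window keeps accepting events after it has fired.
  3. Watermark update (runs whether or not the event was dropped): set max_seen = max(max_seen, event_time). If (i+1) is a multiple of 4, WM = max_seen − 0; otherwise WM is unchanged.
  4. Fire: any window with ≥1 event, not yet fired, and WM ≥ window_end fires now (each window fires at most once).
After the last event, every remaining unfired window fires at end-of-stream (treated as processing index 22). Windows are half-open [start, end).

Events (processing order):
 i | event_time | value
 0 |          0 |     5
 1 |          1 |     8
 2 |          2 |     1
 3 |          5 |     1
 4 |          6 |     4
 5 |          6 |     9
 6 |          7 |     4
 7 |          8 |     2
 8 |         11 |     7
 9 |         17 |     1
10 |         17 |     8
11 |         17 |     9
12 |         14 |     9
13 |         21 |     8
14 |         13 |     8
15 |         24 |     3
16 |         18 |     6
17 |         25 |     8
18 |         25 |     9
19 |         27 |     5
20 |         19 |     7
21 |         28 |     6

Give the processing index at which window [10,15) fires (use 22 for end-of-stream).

i=0 t=0 v=5: → [0,5); WM=−∞
i=1 t=1 v=8: → [0,5); WM=−∞
i=2 t=2 v=1: → [0,5); WM=−∞
i=3 t=5 v=1: → [5,10); WM=5; [0,5) fires=3
i=4 t=6 v=4: → [5,10); WM=5
i=5 t=6 v=9: → [5,10); WM=5
i=6 t=7 v=4: → [5,10); WM=5
i=7 t=8 v=2: → [5,10); WM=8
i=8 t=11 v=7: → [10,15); WM=8
i=9 t=17 v=1: → [15,20); WM=8
i=10 t=17 v=8: → [15,20); WM=8
i=11 t=17 v=9: → [15,20); WM=17; [5,10) fires=4 [10,15) fires=1
i=12 t=14 v=9: → [10,15); WM=17
i=13 t=21 v=8: → [20,25); WM=17
i=14 t=13 v=8: → [10,15); WM=17
i=15 t=24 v=3: → [20,25); WM=24; [15,20) fires=3
i=16 t=18 v=6: DROP (t<24-4); WM=24
i=17 t=25 v=8: → [25,30); WM=24
i=18 t=25 v=9: → [25,30); WM=24
i=19 t=27 v=5: → [25,30); WM=27; [20,25) fires=2
i=20 t=19 v=7: DROP (t<27-4); WM=27
i=21 t=28 v=6: → [25,30); WM=27

11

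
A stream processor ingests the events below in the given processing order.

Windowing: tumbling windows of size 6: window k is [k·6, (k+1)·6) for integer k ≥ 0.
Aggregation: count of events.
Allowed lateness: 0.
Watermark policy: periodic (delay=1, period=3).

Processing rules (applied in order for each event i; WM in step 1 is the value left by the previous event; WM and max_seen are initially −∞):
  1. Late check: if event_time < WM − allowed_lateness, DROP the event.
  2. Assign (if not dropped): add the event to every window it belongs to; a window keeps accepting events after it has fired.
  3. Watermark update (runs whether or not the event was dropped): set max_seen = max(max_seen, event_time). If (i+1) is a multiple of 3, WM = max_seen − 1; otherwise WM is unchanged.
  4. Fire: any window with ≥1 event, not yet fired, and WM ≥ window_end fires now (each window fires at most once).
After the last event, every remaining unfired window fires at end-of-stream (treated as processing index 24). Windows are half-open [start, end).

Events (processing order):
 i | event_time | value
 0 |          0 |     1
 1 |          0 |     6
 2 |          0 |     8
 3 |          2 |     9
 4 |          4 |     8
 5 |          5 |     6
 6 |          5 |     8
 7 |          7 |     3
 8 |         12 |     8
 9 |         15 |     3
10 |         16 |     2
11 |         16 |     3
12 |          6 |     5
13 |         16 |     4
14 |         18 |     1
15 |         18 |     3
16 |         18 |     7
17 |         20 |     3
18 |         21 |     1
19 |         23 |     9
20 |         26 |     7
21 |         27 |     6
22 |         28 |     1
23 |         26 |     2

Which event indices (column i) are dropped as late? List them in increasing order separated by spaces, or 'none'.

i=0 t=0 v=1: → [0,6); WM=−∞
i=1 t=0 v=6: → [0,6); WM=−∞
i=2 t=0 v=8: → [0,6); WM=-1
i=3 t=2 v=9: → [0,6); WM=-1
i=4 t=4 v=8: → [0,6); WM=-1
i=5 t=5 v=6: → [0,6); WM=4
i=6 t=5 v=8: → [0,6); WM=4
i=7 t=7 v=3: → [6,12); WM=4
i=8 t=12 v=8: → [12,18); WM=11; [0,6) fires=7
i=9 t=15 v=3: → [12,18); WM=11
i=10 t=16 v=2: → [12,18); WM=11
i=11 t=16 v=3: → [12,18); WM=15; [6,12) fires=1
i=12 t=6 v=5: DROP (t<15-0); WM=15
i=13 t=16 v=4: → [12,18); WM=15
i=14 t=18 v=1: → [18,24); WM=17
i=15 t=18 v=3: → [18,24); WM=17
i=16 t=18 v=7: → [18,24); WM=17
i=17 t=20 v=3: → [18,24); WM=19; [12,18) fires=5
i=18 t=21 v=1: → [18,24); WM=19
i=19 t=23 v=9: → [18,24); WM=19
i=20 t=26 v=7: → [24,30); WM=25; [18,24) fires=6
i=21 t=27 v=6: → [24,30); WM=25
i=22 t=28 v=1: → [24,30); WM=25
i=23 t=26 v=2: → [24,30); WM=27

12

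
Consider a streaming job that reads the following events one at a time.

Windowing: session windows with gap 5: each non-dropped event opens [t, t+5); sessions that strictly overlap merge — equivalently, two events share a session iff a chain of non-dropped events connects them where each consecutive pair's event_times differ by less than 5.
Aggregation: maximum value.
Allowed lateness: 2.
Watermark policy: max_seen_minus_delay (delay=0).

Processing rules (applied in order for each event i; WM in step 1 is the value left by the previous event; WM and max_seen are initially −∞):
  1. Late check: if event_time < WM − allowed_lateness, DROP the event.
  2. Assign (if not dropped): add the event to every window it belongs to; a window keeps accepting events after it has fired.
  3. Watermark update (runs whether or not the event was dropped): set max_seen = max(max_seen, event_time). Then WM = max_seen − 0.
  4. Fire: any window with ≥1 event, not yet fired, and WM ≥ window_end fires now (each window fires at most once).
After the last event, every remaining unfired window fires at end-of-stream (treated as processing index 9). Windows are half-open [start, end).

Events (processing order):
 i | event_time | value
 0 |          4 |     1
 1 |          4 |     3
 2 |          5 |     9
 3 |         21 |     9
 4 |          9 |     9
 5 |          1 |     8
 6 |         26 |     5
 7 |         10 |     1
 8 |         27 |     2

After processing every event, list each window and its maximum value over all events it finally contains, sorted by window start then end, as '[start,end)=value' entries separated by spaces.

[4,10)=9 [21,26)=9 [26,32)=5

i=0 t=4 v=1: → [4,9); WM=4
i=1 t=4 v=3: → [4,9); WM=4
i=2 t=5 v=9: → [4,10); WM=5
i=3 t=21 v=9: → [21,26); WM=21
i=4 t=9 v=9: DROP (t<21-2); WM=21
i=5 t=1 v=8: DROP (t<21-2); WM=21
i=6 t=26 v=5: → [26,31); WM=26
i=7 t=10 v=1: DROP (t<26-2); WM=26
i=8 t=27 v=2: → [26,32); WM=27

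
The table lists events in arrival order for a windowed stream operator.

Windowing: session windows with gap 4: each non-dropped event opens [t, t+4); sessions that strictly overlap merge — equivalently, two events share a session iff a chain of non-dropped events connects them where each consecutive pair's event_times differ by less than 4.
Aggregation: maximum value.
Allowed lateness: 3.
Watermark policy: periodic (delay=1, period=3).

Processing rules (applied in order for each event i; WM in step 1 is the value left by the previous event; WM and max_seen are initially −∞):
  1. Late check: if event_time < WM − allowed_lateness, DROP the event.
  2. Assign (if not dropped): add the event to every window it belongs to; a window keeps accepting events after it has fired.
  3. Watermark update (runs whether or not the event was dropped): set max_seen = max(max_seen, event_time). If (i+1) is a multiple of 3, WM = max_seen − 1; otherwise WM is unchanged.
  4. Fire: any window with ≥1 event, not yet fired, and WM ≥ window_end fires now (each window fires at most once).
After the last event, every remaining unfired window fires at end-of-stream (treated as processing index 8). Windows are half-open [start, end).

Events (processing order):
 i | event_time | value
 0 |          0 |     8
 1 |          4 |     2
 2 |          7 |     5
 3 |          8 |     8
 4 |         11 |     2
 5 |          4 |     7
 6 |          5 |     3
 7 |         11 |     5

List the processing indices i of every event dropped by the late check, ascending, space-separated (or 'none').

i=0 t=0 v=8: → [0,4); WM=−∞
i=1 t=4 v=2: → [4,8); WM=−∞
i=2 t=7 v=5: → [4,11); WM=6
i=3 t=8 v=8: → [4,12); WM=6
i=4 t=11 v=2: → [4,15); WM=6
i=5 t=4 v=7: → [4,15); WM=10
i=6 t=5 v=3: DROP (t<10-3); WM=10
i=7 t=11 v=5: → [4,15); WM=10

6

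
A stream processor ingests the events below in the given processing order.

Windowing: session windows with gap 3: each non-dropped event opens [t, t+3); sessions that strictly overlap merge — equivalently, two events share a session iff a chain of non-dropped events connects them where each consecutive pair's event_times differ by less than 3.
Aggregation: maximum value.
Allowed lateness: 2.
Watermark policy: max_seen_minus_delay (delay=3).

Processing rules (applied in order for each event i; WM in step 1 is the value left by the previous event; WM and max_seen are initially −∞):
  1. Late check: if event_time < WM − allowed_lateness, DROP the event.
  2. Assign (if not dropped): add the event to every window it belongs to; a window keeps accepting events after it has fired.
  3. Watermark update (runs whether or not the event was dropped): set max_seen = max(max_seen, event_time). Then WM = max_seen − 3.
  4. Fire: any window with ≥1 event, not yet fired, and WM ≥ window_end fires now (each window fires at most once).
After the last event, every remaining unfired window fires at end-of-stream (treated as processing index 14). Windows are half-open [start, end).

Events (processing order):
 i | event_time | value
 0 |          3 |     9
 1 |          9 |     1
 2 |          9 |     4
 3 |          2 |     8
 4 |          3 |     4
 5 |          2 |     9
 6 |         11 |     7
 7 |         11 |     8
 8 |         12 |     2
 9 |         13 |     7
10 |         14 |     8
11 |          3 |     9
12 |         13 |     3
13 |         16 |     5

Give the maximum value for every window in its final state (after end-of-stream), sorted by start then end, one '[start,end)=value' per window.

i=0 t=3 v=9: → [3,6); WM=0
i=1 t=9 v=1: → [9,12); WM=6
i=2 t=9 v=4: → [9,12); WM=6
i=3 t=2 v=8: DROP (t<6-2); WM=6
i=4 t=3 v=4: DROP (t<6-2); WM=6
i=5 t=2 v=9: DROP (t<6-2); WM=6
i=6 t=11 v=7: → [9,14); WM=8
i=7 t=11 v=8: → [9,14); WM=8
i=8 t=12 v=2: → [9,15); WM=9
i=9 t=13 v=7: → [9,16); WM=10
i=10 t=14 v=8: → [9,17); WM=11
i=11 t=3 v=9: DROP (t<11-2); WM=11
i=12 t=13 v=3: → [9,17); WM=11
i=13 t=16 v=5: → [9,19); WM=13

[3,6)=9 [9,19)=8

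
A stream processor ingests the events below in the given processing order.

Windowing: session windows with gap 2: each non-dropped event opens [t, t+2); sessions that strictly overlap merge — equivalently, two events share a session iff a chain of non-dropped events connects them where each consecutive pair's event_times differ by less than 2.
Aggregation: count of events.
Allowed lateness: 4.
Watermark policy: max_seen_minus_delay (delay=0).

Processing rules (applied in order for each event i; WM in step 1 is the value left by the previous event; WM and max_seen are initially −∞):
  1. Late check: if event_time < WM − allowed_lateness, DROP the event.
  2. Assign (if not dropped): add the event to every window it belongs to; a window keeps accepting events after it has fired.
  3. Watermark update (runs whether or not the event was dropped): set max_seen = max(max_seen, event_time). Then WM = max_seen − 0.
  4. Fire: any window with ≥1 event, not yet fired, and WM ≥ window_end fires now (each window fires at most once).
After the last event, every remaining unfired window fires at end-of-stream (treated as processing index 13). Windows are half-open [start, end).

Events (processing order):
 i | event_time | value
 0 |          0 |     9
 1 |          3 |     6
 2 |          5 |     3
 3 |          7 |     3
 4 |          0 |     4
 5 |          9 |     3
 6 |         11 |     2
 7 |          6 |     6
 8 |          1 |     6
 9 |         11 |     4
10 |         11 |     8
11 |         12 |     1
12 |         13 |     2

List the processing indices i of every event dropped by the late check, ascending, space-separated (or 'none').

i=0 t=0 v=9: → [0,2); WM=0
i=1 t=3 v=6: → [3,5); WM=3
i=2 t=5 v=3: → [5,7); WM=5
i=3 t=7 v=3: → [7,9); WM=7
i=4 t=0 v=4: DROP (t<7-4); WM=7
i=5 t=9 v=3: → [9,11); WM=9
i=6 t=11 v=2: → [11,13); WM=11
i=7 t=6 v=6: DROP (t<11-4); WM=11
i=8 t=1 v=6: DROP (t<11-4); WM=11
i=9 t=11 v=4: → [11,13); WM=11
i=10 t=11 v=8: → [11,13); WM=11
i=11 t=12 v=1: → [11,14); WM=12
i=12 t=13 v=2: → [11,15); WM=13

4 7 8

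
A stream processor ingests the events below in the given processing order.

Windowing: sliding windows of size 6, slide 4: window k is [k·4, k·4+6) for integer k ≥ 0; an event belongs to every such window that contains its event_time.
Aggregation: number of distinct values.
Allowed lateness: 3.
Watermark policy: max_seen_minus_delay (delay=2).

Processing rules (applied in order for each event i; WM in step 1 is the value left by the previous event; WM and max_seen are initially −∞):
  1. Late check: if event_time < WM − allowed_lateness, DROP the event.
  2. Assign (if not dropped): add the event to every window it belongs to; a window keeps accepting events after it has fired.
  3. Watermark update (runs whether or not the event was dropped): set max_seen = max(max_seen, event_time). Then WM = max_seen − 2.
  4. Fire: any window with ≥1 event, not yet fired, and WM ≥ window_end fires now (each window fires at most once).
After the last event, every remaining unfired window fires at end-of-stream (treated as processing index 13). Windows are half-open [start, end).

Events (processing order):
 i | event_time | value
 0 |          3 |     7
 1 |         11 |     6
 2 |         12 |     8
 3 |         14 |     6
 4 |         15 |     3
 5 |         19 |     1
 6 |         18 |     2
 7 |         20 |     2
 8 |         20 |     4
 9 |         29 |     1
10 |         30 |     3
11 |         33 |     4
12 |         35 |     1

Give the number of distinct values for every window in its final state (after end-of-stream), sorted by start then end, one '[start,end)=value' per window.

[0,6)=1 [8,14)=2 [12,18)=3 [16,22)=3 [20,26)=2 [24,30)=1 [28,34)=3 [32,38)=2

i=0 t=3 v=7: → [0,6); WM=1
i=1 t=11 v=6: → [8,14); WM=9; [0,6) fires=1
i=2 t=12 v=8: → [12,18),[8,14); WM=10
i=3 t=14 v=6: → [12,18); WM=12
i=4 t=15 v=3: → [12,18); WM=13
i=5 t=19 v=1: → [16,22); WM=17; [8,14) fires=2
i=6 t=18 v=2: → [16,22); WM=17
i=7 t=20 v=2: → [20,26),[16,22); WM=18; [12,18) fires=3
i=8 t=20 v=4: → [20,26),[16,22); WM=18
i=9 t=29 v=1: → [28,34),[24,30); WM=27; [16,22) fires=3 [20,26) fires=2
i=10 t=30 v=3: → [28,34); WM=28
i=11 t=33 v=4: → [32,38),[28,34); WM=31; [24,30) fires=1
i=12 t=35 v=1: → [32,38); WM=33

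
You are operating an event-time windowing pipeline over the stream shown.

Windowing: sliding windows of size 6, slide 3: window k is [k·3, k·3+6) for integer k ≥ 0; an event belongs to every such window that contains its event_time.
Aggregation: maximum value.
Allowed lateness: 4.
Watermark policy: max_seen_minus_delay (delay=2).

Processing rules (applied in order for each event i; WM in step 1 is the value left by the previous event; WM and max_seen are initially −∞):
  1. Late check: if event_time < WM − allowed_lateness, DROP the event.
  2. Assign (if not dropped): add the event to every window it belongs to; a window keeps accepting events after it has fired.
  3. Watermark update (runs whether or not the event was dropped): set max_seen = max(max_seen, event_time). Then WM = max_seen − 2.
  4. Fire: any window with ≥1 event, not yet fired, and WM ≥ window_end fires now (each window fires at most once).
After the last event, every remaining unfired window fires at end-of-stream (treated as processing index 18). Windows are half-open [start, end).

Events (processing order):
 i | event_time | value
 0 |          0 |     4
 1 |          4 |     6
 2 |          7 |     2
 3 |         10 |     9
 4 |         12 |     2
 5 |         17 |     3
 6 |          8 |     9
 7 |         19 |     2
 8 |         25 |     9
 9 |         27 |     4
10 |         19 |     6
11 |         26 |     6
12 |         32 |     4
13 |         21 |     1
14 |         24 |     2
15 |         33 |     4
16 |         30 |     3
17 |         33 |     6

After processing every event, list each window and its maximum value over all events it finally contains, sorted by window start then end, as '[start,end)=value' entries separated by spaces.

[0,6)=6 [3,9)=6 [6,12)=9 [9,15)=9 [12,18)=3 [15,21)=3 [18,24)=2 [21,27)=9 [24,30)=9 [27,33)=4 [30,36)=6 [33,39)=6

i=0 t=0 v=4: → [0,6); WM=-2
i=1 t=4 v=6: → [3,9),[0,6); WM=2
i=2 t=7 v=2: → [6,12),[3,9); WM=5
i=3 t=10 v=9: → [9,15),[6,12); WM=8; [0,6) fires=6
i=4 t=12 v=2: → [12,18),[9,15); WM=10; [3,9) fires=6
i=5 t=17 v=3: → [15,21),[12,18); WM=15; [6,12) fires=9 [9,15) fires=9
i=6 t=8 v=9: DROP (t<15-4); WM=15
i=7 t=19 v=2: → [18,24),[15,21); WM=17
i=8 t=25 v=9: → [24,30),[21,27); WM=23; [12,18) fires=3 [15,21) fires=3
i=9 t=27 v=4: → [27,33),[24,30); WM=25; [18,24) fires=2
i=10 t=19 v=6: DROP (t<25-4); WM=25
i=11 t=26 v=6: → [24,30),[21,27); WM=25
i=12 t=32 v=4: → [30,36),[27,33); WM=30; [21,27) fires=9 [24,30) fires=9
i=13 t=21 v=1: DROP (t<30-4); WM=30
i=14 t=24 v=2: DROP (t<30-4); WM=30
i=15 t=33 v=4: → [33,39),[30,36); WM=31
i=16 t=30 v=3: → [30,36),[27,33); WM=31
i=17 t=33 v=6: → [33,39),[30,36); WM=31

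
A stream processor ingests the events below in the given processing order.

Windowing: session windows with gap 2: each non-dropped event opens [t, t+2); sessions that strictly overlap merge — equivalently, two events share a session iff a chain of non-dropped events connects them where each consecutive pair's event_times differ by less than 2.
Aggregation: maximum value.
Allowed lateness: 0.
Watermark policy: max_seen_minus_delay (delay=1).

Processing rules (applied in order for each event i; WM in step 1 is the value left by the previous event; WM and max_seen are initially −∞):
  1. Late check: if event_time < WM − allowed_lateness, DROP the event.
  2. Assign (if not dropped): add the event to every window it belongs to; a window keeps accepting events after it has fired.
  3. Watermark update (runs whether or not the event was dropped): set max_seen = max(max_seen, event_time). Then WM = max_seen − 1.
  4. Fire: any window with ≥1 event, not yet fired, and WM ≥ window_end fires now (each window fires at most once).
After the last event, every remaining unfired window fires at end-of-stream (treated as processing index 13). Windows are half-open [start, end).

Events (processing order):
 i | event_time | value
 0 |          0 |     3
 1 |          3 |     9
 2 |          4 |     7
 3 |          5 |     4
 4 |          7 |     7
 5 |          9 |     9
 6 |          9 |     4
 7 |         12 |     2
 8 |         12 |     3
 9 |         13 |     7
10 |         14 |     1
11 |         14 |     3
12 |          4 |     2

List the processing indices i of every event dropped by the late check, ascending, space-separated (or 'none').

i=0 t=0 v=3: → [0,2); WM=-1
i=1 t=3 v=9: → [3,5); WM=2
i=2 t=4 v=7: → [3,6); WM=3
i=3 t=5 v=4: → [3,7); WM=4
i=4 t=7 v=7: → [7,9); WM=6
i=5 t=9 v=9: → [9,11); WM=8
i=6 t=9 v=4: → [9,11); WM=8
i=7 t=12 v=2: → [12,14); WM=11
i=8 t=12 v=3: → [12,14); WM=11
i=9 t=13 v=7: → [12,15); WM=12
i=10 t=14 v=1: → [12,16); WM=13
i=11 t=14 v=3: → [12,16); WM=13
i=12 t=4 v=2: DROP (t<13-0); WM=13

12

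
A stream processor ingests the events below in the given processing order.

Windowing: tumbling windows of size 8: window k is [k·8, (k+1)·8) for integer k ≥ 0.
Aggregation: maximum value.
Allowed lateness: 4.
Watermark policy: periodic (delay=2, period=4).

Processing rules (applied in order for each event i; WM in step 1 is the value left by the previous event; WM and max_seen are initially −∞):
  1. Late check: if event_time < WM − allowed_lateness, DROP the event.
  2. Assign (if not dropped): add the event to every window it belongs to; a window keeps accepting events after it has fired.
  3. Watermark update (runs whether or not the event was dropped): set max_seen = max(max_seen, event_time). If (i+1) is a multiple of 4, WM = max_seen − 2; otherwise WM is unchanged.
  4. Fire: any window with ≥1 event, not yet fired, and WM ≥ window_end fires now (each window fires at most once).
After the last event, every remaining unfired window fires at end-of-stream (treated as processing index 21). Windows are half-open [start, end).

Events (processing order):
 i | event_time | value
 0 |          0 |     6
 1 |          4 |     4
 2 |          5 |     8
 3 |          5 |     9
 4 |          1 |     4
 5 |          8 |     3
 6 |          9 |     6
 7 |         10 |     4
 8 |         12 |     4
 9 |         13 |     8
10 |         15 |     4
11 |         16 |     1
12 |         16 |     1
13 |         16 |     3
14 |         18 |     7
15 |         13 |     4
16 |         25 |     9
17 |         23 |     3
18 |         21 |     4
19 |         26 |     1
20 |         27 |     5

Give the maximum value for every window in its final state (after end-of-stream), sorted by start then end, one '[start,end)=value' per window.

[0,8)=9 [8,16)=8 [16,24)=7 [24,32)=9

i=0 t=0 v=6: → [0,8); WM=−∞
i=1 t=4 v=4: → [0,8); WM=−∞
i=2 t=5 v=8: → [0,8); WM=−∞
i=3 t=5 v=9: → [0,8); WM=3
i=4 t=1 v=4: → [0,8); WM=3
i=5 t=8 v=3: → [8,16); WM=3
i=6 t=9 v=6: → [8,16); WM=3
i=7 t=10 v=4: → [8,16); WM=8; [0,8) fires=9
i=8 t=12 v=4: → [8,16); WM=8
i=9 t=13 v=8: → [8,16); WM=8
i=10 t=15 v=4: → [8,16); WM=8
i=11 t=16 v=1: → [16,24); WM=14
i=12 t=16 v=1: → [16,24); WM=14
i=13 t=16 v=3: → [16,24); WM=14
i=14 t=18 v=7: → [16,24); WM=14
i=15 t=13 v=4: → [8,16); WM=16; [8,16) fires=8
i=16 t=25 v=9: → [24,32); WM=16
i=17 t=23 v=3: → [16,24); WM=16
i=18 t=21 v=4: → [16,24); WM=16
i=19 t=26 v=1: → [24,32); WM=24; [16,24) fires=7
i=20 t=27 v=5: → [24,32); WM=24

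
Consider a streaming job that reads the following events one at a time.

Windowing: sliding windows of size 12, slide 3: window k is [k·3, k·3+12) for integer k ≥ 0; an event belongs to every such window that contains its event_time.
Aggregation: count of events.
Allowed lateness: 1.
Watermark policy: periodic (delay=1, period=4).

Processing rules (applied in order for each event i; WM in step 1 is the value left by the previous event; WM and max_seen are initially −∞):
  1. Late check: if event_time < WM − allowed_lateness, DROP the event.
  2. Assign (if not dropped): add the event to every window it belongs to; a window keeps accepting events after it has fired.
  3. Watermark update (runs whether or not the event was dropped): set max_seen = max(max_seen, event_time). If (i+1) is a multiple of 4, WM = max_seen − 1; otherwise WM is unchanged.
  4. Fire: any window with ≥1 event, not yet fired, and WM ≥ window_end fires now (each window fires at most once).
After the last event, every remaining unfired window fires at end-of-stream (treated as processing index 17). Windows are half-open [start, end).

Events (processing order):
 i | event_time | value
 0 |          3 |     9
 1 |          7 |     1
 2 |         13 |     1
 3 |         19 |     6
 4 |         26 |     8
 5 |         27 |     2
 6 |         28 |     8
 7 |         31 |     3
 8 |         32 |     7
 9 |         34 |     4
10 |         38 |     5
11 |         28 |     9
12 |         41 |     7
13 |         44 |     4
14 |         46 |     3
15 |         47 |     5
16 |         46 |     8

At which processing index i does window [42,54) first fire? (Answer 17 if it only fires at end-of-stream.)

i=0 t=3 v=9: → [3,15),[0,12); WM=−∞
i=1 t=7 v=1: → [6,18),[3,15),[0,12); WM=−∞
i=2 t=13 v=1: → [12,24),[9,21),[6,18),[3,15); WM=−∞
i=3 t=19 v=6: → [18,30),[15,27),[12,24),[9,21); WM=18; [0,12) fires=2 [3,15) fires=3 [6,18) fires=2
i=4 t=26 v=8: → [24,36),[21,33),[18,30),[15,27); WM=18
i=5 t=27 v=2: → [27,39),[24,36),[21,33),[18,30); WM=18
i=6 t=28 v=8: → [27,39),[24,36),[21,33),[18,30); WM=18
i=7 t=31 v=3: → [30,42),[27,39),[24,36),[21,33); WM=30; [9,21) fires=2 [12,24) fires=2 [15,27) fires=2 [18,30) fires=4
i=8 t=32 v=7: → [30,42),[27,39),[24,36),[21,33); WM=30
i=9 t=34 v=4: → [33,45),[30,42),[27,39),[24,36); WM=30
i=10 t=38 v=5: → [36,48),[33,45),[30,42),[27,39); WM=30
i=11 t=28 v=9: DROP (t<30-1); WM=37; [21,33) fires=5 [24,36) fires=6
i=12 t=41 v=7: → [39,51),[36,48),[33,45),[30,42); WM=37
i=13 t=44 v=4: → [42,54),[39,51),[36,48),[33,45); WM=37
i=14 t=46 v=3: → [45,57),[42,54),[39,51),[36,48); WM=37
i=15 t=47 v=5: → [45,57),[42,54),[39,51),[36,48); WM=46; [27,39) fires=6 [30,42) fires=5 [33,45) fires=4
i=16 t=46 v=8: → [45,57),[42,54),[39,51),[36,48); WM=46

17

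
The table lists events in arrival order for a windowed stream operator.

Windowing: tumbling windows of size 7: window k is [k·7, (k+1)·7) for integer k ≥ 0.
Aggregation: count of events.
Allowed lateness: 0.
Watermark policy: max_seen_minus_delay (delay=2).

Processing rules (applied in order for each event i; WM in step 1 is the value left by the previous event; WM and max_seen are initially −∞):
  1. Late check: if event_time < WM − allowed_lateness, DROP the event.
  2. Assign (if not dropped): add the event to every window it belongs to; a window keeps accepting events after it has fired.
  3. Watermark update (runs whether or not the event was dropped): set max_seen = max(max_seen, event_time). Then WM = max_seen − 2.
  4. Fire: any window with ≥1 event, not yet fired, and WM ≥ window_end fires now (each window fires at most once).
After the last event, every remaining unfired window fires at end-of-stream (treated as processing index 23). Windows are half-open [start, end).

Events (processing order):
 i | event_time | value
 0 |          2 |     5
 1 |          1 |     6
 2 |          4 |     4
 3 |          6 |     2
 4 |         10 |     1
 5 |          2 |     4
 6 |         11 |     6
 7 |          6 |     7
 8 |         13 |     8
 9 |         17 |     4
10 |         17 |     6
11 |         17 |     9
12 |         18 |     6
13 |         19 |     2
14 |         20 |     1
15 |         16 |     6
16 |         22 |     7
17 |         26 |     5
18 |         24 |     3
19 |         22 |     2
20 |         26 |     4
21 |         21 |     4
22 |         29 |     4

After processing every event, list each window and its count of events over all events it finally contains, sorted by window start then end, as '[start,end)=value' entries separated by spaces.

i=0 t=2 v=5: → [0,7); WM=0
i=1 t=1 v=6: → [0,7); WM=0
i=2 t=4 v=4: → [0,7); WM=2
i=3 t=6 v=2: → [0,7); WM=4
i=4 t=10 v=1: → [7,14); WM=8; [0,7) fires=4
i=5 t=2 v=4: DROP (t<8-0); WM=8
i=6 t=11 v=6: → [7,14); WM=9
i=7 t=6 v=7: DROP (t<9-0); WM=9
i=8 t=13 v=8: → [7,14); WM=11
i=9 t=17 v=4: → [14,21); WM=15; [7,14) fires=3
i=10 t=17 v=6: → [14,21); WM=15
i=11 t=17 v=9: → [14,21); WM=15
i=12 t=18 v=6: → [14,21); WM=16
i=13 t=19 v=2: → [14,21); WM=17
i=14 t=20 v=1: → [14,21); WM=18
i=15 t=16 v=6: DROP (t<18-0); WM=18
i=16 t=22 v=7: → [21,28); WM=20
i=17 t=26 v=5: → [21,28); WM=24; [14,21) fires=6
i=18 t=24 v=3: → [21,28); WM=24
i=19 t=22 v=2: DROP (t<24-0); WM=24
i=20 t=26 v=4: → [21,28); WM=24
i=21 t=21 v=4: DROP (t<24-0); WM=24
i=22 t=29 v=4: → [28,35); WM=27

[0,7)=4 [7,14)=3 [14,21)=6 [21,28)=4 [28,35)=1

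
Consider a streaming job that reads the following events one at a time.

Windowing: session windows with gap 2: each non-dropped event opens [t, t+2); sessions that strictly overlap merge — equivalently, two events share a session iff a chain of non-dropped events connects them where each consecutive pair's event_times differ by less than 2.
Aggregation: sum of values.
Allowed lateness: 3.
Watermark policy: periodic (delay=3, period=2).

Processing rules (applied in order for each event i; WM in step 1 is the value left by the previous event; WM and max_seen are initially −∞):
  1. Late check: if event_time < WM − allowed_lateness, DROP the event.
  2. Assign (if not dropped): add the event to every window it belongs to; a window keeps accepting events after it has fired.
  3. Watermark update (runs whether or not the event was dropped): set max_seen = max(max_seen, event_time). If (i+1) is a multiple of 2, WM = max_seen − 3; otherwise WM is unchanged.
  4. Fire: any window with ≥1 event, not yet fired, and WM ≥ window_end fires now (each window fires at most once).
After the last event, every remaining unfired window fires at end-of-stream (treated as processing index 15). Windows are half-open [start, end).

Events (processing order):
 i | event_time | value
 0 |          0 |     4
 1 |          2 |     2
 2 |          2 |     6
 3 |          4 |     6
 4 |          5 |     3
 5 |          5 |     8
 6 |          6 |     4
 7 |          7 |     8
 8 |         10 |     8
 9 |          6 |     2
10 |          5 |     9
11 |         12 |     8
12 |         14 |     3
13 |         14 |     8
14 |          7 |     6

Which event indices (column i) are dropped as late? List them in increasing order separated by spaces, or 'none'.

i=0 t=0 v=4: → [0,2); WM=−∞
i=1 t=2 v=2: → [2,4); WM=-1
i=2 t=2 v=6: → [2,4); WM=-1
i=3 t=4 v=6: → [4,6); WM=1
i=4 t=5 v=3: → [4,7); WM=1
i=5 t=5 v=8: → [4,7); WM=2
i=6 t=6 v=4: → [4,8); WM=2
i=7 t=7 v=8: → [4,9); WM=4
i=8 t=10 v=8: → [10,12); WM=4
i=9 t=6 v=2: → [4,9); WM=7
i=10 t=5 v=9: → [4,9); WM=7
i=11 t=12 v=8: → [12,14); WM=9
i=12 t=14 v=3: → [14,16); WM=9
i=13 t=14 v=8: → [14,16); WM=11
i=14 t=7 v=6: DROP (t<11-3); WM=11

14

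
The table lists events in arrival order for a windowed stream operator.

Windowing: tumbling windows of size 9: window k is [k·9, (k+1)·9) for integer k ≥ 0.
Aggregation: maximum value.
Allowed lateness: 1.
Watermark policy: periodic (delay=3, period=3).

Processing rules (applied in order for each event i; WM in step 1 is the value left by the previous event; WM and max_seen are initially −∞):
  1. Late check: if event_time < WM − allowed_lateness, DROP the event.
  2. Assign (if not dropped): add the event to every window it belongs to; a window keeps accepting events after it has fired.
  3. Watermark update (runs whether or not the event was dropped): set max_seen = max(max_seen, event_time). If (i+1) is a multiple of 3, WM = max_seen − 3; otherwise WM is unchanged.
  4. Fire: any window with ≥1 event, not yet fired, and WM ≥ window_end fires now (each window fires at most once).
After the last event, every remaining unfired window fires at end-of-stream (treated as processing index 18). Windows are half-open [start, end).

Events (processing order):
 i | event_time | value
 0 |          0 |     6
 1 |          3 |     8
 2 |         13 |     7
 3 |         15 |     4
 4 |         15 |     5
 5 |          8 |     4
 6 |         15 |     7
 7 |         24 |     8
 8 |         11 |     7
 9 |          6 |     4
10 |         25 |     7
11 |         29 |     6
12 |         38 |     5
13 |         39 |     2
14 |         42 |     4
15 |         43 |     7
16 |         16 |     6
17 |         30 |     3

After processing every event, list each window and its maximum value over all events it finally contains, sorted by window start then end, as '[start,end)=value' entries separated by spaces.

[0,9)=8 [9,18)=7 [18,27)=8 [27,36)=6 [36,45)=7

i=0 t=0 v=6: → [0,9); WM=−∞
i=1 t=3 v=8: → [0,9); WM=−∞
i=2 t=13 v=7: → [9,18); WM=10; [0,9) fires=8
i=3 t=15 v=4: → [9,18); WM=10
i=4 t=15 v=5: → [9,18); WM=10
i=5 t=8 v=4: DROP (t<10-1); WM=12
i=6 t=15 v=7: → [9,18); WM=12
i=7 t=24 v=8: → [18,27); WM=12
i=8 t=11 v=7: → [9,18); WM=21; [9,18) fires=7
i=9 t=6 v=4: DROP (t<21-1); WM=21
i=10 t=25 v=7: → [18,27); WM=21
i=11 t=29 v=6: → [27,36); WM=26
i=12 t=38 v=5: → [36,45); WM=26
i=13 t=39 v=2: → [36,45); WM=26
i=14 t=42 v=4: → [36,45); WM=39; [18,27) fires=8 [27,36) fires=6
i=15 t=43 v=7: → [36,45); WM=39
i=16 t=16 v=6: DROP (t<39-1); WM=39
i=17 t=30 v=3: DROP (t<39-1); WM=40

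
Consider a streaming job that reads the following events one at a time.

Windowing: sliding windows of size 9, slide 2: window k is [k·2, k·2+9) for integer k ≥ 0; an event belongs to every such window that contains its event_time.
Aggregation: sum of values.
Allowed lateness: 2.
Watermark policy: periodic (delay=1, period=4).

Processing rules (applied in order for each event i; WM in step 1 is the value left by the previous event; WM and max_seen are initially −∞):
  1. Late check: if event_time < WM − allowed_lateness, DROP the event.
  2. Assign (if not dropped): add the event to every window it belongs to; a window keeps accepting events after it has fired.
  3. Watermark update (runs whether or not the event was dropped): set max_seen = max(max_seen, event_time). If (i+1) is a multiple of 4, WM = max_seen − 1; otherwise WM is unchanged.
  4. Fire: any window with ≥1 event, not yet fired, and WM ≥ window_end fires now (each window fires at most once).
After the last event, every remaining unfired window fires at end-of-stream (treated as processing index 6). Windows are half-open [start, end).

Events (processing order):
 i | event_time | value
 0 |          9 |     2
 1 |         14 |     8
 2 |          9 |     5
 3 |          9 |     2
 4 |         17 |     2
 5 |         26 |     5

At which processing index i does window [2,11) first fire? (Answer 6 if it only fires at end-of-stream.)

3

i=0 t=9 v=2: → [8,17),[6,15),[4,13),[2,11); WM=−∞
i=1 t=14 v=8: → [14,23),[12,21),[10,19),[8,17),[6,15); WM=−∞
i=2 t=9 v=5: → [8,17),[6,15),[4,13),[2,11); WM=−∞
i=3 t=9 v=2: → [8,17),[6,15),[4,13),[2,11); WM=13; [2,11) fires=9 [4,13) fires=9
i=4 t=17 v=2: → [16,25),[14,23),[12,21),[10,19); WM=13
i=5 t=26 v=5: → [26,35),[24,33),[22,31),[20,29),[18,27); WM=13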